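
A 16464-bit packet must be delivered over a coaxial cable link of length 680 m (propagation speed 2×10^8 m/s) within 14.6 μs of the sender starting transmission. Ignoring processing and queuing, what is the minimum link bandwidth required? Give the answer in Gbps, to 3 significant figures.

1.47 Gbps

Propagation delay = 680 / 200000000 = 3.4 μs.
Transmission budget = 14.6 − 3.4 = 11.2 μs.
R ≥ L / t_tx = 16464 bits / 1.12e-05 s = 1.47 Gbps.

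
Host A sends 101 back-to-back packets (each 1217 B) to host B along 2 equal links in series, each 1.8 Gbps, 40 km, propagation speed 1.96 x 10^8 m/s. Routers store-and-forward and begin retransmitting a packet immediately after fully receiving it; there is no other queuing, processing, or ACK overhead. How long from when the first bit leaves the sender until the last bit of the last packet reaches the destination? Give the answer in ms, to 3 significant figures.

Per-hop transmission t_tx = L/R = 9736/1800000000 = 0.00540889 ms.
Per-hop propagation t_prop = 40000/196000000 = 0.204082 ms.
Pipeline fill: first packet needs 2·t_tx to clear all hops; remaining 100 packets each add one t_tx.
Total = (2+101-1)·t_tx + 2·t_prop = 102·0.00540889 + 2·0.204082 = 0.960 ms.

0.960 ms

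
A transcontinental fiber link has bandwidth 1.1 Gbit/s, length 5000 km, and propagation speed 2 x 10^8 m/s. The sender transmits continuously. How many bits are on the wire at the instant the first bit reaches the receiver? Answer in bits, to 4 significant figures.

27500000 bits

Propagation delay = 5000000 / 200000000 = 0.025 s.
BDP = R × t_prop = 1100000000 × 0.025 = 27500000 bits.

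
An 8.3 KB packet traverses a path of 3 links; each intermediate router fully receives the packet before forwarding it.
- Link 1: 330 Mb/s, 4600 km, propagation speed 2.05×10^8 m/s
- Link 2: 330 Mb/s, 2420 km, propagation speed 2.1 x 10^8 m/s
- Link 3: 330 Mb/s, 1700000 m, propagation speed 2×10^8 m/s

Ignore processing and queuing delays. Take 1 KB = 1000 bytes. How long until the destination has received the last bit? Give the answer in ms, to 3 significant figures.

43.1 ms

L = 66400 bits.
Transmission delay per hop = L/R = 66400/330000000 = 0.201212 ms; 3 hops → 0.603636 ms.
Propagation delays (d/s per hop): 22.439, 11.5238, 8.5 ms; sum = 42.4628 ms.
End-to-end = 43.1 ms.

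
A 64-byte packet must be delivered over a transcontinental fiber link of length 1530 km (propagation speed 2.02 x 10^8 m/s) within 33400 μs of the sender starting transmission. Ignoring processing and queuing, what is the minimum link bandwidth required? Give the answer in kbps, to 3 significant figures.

19.8 kbps

L = 512 bits.
Propagation delay = 1530000 / 202000000 = 7574.26 μs.
Transmission budget = 33400 − 7574.26 = 25825.7 μs.
R ≥ L / t_tx = 512 bits / 0.0258257 s = 19.8 kbps.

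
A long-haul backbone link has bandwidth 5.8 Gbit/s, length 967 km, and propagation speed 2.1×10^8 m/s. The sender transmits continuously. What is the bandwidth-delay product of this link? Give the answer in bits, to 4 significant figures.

26710000 bits

Propagation delay = 967000 / 210000000 = 0.00460476 s.
BDP = R × t_prop = 5800000000 × 0.00460476 = 26707600 bits.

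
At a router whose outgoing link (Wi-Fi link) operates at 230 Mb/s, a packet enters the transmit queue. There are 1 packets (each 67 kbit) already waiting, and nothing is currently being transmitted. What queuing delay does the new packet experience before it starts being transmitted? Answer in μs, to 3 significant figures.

291 μs

Each queued packet: L/R = 67000/230000000 = 291.304 μs.
1 queued → 291.304 μs.
Queuing delay = 291 μs.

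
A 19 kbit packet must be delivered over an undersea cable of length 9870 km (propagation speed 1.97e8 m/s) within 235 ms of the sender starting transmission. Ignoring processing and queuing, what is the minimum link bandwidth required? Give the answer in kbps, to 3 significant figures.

Propagation delay = 9870000 / 197000000 = 50.1015 ms.
Transmission budget = 235 − 50.1015 = 184.898 ms.
R ≥ L / t_tx = 19000 bits / 0.184898 s = 103 kbps.

103 kbps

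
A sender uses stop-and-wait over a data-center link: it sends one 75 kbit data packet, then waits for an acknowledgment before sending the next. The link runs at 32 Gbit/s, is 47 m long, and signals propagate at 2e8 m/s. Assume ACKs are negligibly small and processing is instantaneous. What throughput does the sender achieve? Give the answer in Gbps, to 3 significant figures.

26.7 Gbps

t_tx = L/R = 75000/32000000000 = 2.34375e-06 s.
t_prop = 47/200000000 = 2.35e-07 s; RTT = 4.7e-07 s.
Cycle = t_tx + RTT = 2.81375e-06 s.
Throughput = L / cycle = 75000 / 2.81375e-06 = 26.7 Gbps.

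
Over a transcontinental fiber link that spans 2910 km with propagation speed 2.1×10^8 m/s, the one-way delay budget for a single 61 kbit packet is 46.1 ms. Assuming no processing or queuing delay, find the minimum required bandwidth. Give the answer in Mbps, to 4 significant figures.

1.892 Mbps

Propagation delay = 2910000 / 210000000 = 13.8571 ms.
Transmission budget = 46.1 − 13.8571 = 32.2429 ms.
R ≥ L / t_tx = 61000 bits / 0.0322429 s = 1.892 Mbps.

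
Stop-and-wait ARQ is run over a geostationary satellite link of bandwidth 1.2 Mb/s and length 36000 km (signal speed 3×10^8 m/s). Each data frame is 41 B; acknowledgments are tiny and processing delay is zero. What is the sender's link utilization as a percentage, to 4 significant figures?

t_tx = L/R = 328/1200000 = 0.000273333 s.
t_prop = 36000000/300000000 = 0.12 s; RTT = 0.24 s.
Cycle = t_tx + RTT = 0.240273 s.
Utilization = t_tx / cycle = 0.000273333/0.240273 = 0.1138 %.

0.1138 %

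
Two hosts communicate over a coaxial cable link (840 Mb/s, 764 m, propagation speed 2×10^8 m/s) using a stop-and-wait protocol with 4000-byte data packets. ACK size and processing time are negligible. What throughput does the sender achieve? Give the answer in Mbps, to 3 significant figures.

t_tx = L/R = 32000/840000000 = 3.80952e-05 s.
t_prop = 764/200000000 = 3.82e-06 s; RTT = 7.64e-06 s.
Cycle = t_tx + RTT = 4.57352e-05 s.
Throughput = L / cycle = 32000 / 4.57352e-05 = 700 Mbps.

700 Mbps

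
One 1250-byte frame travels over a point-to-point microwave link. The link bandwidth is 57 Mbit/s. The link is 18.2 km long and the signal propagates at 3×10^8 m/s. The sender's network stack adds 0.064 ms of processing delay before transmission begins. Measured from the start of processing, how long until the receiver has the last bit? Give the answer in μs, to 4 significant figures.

L = 1250 × 8 = 10000 bits.
Transmission delay = L/R = 10000 / 57000000 = 175.439 μs.
Propagation delay = d/s = 18200 m / 300000000 m/s = 60.6667 μs.
Plus processing delay 0.064 ms = 64 μs.
Total = 300.1 μs.

300.1 μs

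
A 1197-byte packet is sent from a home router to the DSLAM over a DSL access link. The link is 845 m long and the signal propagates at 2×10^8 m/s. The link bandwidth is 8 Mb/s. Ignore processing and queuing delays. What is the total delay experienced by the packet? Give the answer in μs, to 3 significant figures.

L = 1197 × 8 = 9576 bits.
Transmission delay = L/R = 9576 / 8000000 = 1197 μs.
Propagation delay = d/s = 845 m / 200000000 m/s = 4.225 μs.
Total = 1200 μs.

1200 μs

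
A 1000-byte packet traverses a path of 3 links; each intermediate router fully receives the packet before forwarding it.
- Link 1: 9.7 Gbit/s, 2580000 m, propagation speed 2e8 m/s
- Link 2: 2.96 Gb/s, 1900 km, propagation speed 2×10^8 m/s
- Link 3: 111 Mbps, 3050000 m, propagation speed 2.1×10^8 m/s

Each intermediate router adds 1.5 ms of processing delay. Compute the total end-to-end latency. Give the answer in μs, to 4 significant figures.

L = 1000 × 8 = 8000 bits.
Transmission delays (L/R per hop): 0.824742, 2.7027, 72.0721 μs; sum = 75.5995 μs.
Propagation delays (d/s per hop): 12900, 9500, 14523.8 μs; sum = 36923.8 μs.
Processing at 2 router(s): 2 × 1.5 ms = 3000 μs.
End-to-end = 40000 μs.

40000 μs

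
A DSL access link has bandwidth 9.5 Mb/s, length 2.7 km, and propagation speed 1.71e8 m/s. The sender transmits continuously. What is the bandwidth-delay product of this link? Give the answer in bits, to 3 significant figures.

150 bits

Propagation delay = 2700 / 171000000 = 1.57895e-05 s.
BDP = R × t_prop = 9500000 × 1.57895e-05 = 150 bits.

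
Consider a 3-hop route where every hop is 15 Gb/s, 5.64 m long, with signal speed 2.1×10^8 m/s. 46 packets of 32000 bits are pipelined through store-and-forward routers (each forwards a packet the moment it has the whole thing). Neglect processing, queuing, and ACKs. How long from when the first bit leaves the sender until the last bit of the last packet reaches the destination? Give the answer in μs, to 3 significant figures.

102 μs

Per-hop transmission t_tx = L/R = 32000/15000000000 = 2.13333 μs.
Per-hop propagation t_prop = 5.64/210000000 = 0.0268571 μs.
Pipeline fill: first packet needs 3·t_tx to clear all hops; remaining 45 packets each add one t_tx.
Total = (3+46-1)·t_tx + 3·t_prop = 48·2.13333 + 3·0.0268571 = 102 μs.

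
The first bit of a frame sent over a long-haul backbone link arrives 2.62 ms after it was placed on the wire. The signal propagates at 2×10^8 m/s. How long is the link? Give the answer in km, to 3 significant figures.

524 km

d = s × t_prop = 200000000 × 0.00262 = 524 km.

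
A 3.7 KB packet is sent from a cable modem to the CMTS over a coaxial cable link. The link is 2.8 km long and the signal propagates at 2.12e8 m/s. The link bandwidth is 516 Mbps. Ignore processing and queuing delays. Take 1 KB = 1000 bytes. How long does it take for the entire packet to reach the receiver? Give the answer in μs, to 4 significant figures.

L = 29600 bits.
Transmission delay = L/R = 29600 / 516000000 = 57.3643 μs.
Propagation delay = d/s = 2800 m / 212000000 m/s = 13.2075 μs.
Total = 70.57 μs.

70.57 μs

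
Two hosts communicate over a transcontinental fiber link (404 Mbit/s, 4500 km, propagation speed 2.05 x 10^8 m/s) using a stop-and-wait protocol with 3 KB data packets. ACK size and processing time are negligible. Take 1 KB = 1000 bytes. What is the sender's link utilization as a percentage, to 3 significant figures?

0.135 %

t_tx = L/R = 24000/404000000 = 5.94059e-05 s.
t_prop = 4500000/2.05e+08 = 0.0219512 s; RTT = 0.0439024 s.
Cycle = t_tx + RTT = 0.0439618 s.
Utilization = t_tx / cycle = 5.94059e-05/0.0439618 = 0.135 %.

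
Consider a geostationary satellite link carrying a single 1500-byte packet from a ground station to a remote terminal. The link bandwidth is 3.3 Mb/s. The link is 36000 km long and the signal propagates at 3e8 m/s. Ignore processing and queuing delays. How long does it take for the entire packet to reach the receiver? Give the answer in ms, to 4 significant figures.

123.6 ms

L = 1500 × 8 = 12000 bits.
Transmission delay = L/R = 12000 / 3300000 = 3.63636 ms.
Propagation delay = d/s = 36000000 m / 300000000 m/s = 120 ms.
Total = 123.6 ms.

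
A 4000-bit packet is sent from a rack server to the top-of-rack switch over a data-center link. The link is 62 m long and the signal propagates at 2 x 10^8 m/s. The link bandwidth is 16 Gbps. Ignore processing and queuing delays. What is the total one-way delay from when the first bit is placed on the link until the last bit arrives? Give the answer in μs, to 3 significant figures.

Transmission delay = L/R = 4000 / 16000000000 = 0.25 μs.
Propagation delay = d/s = 62 m / 200000000 m/s = 0.31 μs.
Total = 0.560 μs.

0.560 μs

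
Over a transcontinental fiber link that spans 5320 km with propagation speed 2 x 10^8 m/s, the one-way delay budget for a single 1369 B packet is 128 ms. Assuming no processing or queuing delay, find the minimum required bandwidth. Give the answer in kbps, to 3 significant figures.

108 kbps

L = 10952 bits.
Propagation delay = 5320000 / 200000000 = 26.6 ms.
Transmission budget = 128 − 26.6 = 101.4 ms.
R ≥ L / t_tx = 10952 bits / 0.1014 s = 108 kbps.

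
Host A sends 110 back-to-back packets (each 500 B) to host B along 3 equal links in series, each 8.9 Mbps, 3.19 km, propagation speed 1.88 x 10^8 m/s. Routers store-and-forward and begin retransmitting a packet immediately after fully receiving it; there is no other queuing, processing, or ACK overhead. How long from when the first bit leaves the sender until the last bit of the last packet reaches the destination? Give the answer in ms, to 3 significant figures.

Per-hop transmission t_tx = L/R = 4000/8900000 = 0.449438 ms.
Per-hop propagation t_prop = 3190/188000000 = 0.0169681 ms.
Pipeline fill: first packet needs 3·t_tx to clear all hops; remaining 109 packets each add one t_tx.
Total = (3+110-1)·t_tx + 3·t_prop = 112·0.449438 + 3·0.0169681 = 50.4 ms.

50.4 ms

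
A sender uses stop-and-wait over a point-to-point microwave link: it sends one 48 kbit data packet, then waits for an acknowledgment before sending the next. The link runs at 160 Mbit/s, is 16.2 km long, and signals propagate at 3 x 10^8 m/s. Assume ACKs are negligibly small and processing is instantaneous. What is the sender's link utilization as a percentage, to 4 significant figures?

t_tx = L/R = 48000/160000000 = 0.0003 s.
t_prop = 16200/300000000 = 5.4e-05 s; RTT = 0.000108 s.
Cycle = t_tx + RTT = 0.000408 s.
Utilization = t_tx / cycle = 0.0003/0.000408 = 73.53 %.

73.53 %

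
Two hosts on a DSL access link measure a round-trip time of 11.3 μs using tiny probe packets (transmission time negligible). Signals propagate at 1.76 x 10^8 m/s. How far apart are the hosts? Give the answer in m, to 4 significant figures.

994.4 m

One-way propagation = RTT/2 = 5.65 μs.
d = s × t = 176000000 × 5.65e-06 = 994.4 m.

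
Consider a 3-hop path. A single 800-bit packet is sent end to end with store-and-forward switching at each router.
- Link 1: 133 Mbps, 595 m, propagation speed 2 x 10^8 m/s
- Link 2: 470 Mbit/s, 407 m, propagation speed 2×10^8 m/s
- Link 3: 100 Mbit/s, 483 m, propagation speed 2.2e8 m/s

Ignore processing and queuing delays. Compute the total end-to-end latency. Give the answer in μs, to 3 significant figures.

22.9 μs

Transmission delays (L/R per hop): 6.01504, 1.70213, 8 μs; sum = 15.7172 μs.
Propagation delays (d/s per hop): 2.975, 2.035, 2.19545 μs; sum = 7.20545 μs.
End-to-end = 22.9 μs.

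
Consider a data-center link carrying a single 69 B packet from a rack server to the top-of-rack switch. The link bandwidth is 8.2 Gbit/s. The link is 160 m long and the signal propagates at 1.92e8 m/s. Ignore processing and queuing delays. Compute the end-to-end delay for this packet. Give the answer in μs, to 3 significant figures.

0.901 μs

L = 69 × 8 = 552 bits.
Transmission delay = L/R = 552 / 8.2e+09 = 0.0673171 μs.
Propagation delay = d/s = 160 m / 192000000 m/s = 0.833333 μs.
Total = 0.901 μs.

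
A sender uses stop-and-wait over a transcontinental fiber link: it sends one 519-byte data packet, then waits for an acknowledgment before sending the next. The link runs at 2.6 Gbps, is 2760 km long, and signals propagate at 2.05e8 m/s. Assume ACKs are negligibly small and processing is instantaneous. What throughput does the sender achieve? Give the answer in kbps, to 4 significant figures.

t_tx = L/R = 4152/2600000000 = 1.59692e-06 s.
t_prop = 2760000/2.05e+08 = 0.0134634 s; RTT = 0.0269268 s.
Cycle = t_tx + RTT = 0.0269284 s.
Throughput = L / cycle = 4152 / 0.0269284 = 154.2 kbps.

154.2 kbps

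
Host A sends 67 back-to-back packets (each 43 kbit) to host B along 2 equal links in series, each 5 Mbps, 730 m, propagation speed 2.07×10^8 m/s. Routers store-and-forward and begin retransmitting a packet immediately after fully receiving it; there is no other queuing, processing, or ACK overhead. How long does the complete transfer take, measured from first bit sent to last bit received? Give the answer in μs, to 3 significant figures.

Per-hop transmission t_tx = L/R = 43000/5000000 = 8600 μs.
Per-hop propagation t_prop = 730/2.07e+08 = 3.52657 μs.
Pipeline fill: first packet needs 2·t_tx to clear all hops; remaining 66 packets each add one t_tx.
Total = (2+67-1)·t_tx + 2·t_prop = 68·8600 + 2·3.52657 = 585000 μs.

585000 μs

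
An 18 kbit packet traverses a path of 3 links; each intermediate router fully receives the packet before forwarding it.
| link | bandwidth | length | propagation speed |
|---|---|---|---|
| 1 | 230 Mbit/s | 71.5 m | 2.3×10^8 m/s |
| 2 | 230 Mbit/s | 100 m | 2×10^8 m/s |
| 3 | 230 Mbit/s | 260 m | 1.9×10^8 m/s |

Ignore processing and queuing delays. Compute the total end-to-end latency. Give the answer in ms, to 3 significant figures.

L = 18000 bits.
Transmission delay per hop = L/R = 18000/230000000 = 0.0782609 ms; 3 hops → 0.234783 ms.
Propagation delays (d/s per hop): 0.00031087, 0.0005, 0.00136842 ms; sum = 0.00217929 ms.
End-to-end = 0.237 ms.

0.237 ms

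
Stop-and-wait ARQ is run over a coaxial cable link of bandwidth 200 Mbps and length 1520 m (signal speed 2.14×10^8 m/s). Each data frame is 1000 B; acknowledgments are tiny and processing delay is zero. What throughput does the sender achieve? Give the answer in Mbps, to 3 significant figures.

148 Mbps

t_tx = L/R = 8000/200000000 = 4e-05 s.
t_prop = 1520/214000000 = 7.1028e-06 s; RTT = 1.42056e-05 s.
Cycle = t_tx + RTT = 5.42056e-05 s.
Throughput = L / cycle = 8000 / 5.42056e-05 = 148 Mbps.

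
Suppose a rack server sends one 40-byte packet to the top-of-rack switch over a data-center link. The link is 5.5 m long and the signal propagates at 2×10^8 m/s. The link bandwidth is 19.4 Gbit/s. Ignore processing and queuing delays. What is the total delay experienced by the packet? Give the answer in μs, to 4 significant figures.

L = 40 × 8 = 320 bits.
Transmission delay = L/R = 320 / 19400000000 = 0.0164948 μs.
Propagation delay = d/s = 5.5 m / 200000000 m/s = 0.0275 μs.
Total = 0.04399 μs.

0.04399 μs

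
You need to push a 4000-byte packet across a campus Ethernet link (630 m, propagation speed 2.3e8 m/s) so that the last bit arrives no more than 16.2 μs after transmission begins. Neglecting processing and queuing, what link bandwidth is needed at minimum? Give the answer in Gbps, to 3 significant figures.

L = 32000 bits.
Propagation delay = 630 / 2.3e+08 = 2.73913 μs.
Transmission budget = 16.2 − 2.73913 = 13.4609 μs.
R ≥ L / t_tx = 32000 bits / 1.34609e-05 s = 2.38 Gbps.

2.38 Gbps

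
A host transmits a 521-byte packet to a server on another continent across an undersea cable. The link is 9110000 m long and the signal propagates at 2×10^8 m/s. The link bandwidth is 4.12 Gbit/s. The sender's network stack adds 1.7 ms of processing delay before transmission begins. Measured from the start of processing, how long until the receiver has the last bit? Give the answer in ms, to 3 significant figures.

47.3 ms

L = 521 × 8 = 4168 bits.
Transmission delay = L/R = 4168 / 4120000000 = 0.00101165 ms.
Propagation delay = d/s = 9110000 m / 200000000 m/s = 45.55 ms.
Plus processing delay 1.7 ms = 1.7 ms.
Total = 47.3 ms.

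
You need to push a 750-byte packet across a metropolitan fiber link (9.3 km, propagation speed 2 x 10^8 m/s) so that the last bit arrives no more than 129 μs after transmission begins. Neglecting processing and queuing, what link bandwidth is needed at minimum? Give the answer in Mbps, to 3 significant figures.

72.7 Mbps

L = 6000 bits.
Propagation delay = 9300 / 200000000 = 46.5 μs.
Transmission budget = 129 − 46.5 = 82.5 μs.
R ≥ L / t_tx = 6000 bits / 8.25e-05 s = 72.7 Mbps.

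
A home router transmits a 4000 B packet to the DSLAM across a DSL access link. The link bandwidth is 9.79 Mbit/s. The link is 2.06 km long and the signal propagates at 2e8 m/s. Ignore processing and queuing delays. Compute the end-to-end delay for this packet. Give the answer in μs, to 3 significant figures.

3280 μs

L = 4000 × 8 = 32000 bits.
Transmission delay = L/R = 32000 / 9790000 = 3268.64 μs.
Propagation delay = d/s = 2060 m / 200000000 m/s = 10.3 μs.
Total = 3280 μs.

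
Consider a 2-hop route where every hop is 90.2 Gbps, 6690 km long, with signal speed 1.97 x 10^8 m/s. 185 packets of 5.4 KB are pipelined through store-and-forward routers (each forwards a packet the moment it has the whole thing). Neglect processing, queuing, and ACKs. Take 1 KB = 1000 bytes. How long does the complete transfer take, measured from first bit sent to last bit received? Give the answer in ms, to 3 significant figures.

Per-hop transmission t_tx = L/R = 43200/90200000000 = 0.000478936 ms.
Per-hop propagation t_prop = 6690000/197000000 = 33.9594 ms.
Pipeline fill: first packet needs 2·t_tx to clear all hops; remaining 184 packets each add one t_tx.
Total = (2+185-1)·t_tx + 2·t_prop = 186·0.000478936 + 2·33.9594 = 68.0 ms.

68.0 ms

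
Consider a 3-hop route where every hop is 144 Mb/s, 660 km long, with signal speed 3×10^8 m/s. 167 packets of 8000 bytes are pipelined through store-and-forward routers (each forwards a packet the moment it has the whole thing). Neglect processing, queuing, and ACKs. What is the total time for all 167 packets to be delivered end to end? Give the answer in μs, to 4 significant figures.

81710 μs

Per-hop transmission t_tx = L/R = 64000/144000000 = 444.444 μs.
Per-hop propagation t_prop = 660000/300000000 = 2200 μs.
Pipeline fill: first packet needs 3·t_tx to clear all hops; remaining 166 packets each add one t_tx.
Total = (3+167-1)·t_tx + 3·t_prop = 169·444.444 + 3·2200 = 81710 μs.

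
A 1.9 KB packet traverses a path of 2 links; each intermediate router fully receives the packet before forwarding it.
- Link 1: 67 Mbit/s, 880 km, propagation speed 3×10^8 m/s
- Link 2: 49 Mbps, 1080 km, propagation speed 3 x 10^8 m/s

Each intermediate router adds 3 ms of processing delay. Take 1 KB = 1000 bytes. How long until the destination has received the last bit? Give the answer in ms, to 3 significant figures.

10.1 ms

L = 15200 bits.
Transmission delays (L/R per hop): 0.226866, 0.310204 ms; sum = 0.53707 ms.
Propagation delays (d/s per hop): 2.93333, 3.6 ms; sum = 6.53333 ms.
Processing at 1 router(s): 1 × 3 ms = 3 ms.
End-to-end = 10.1 ms.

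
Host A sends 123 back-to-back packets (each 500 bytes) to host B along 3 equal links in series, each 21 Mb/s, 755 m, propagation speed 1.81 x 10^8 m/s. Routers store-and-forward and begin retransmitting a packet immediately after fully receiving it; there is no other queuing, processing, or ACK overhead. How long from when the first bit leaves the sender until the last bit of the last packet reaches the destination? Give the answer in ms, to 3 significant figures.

Per-hop transmission t_tx = L/R = 4000/21000000 = 0.190476 ms.
Per-hop propagation t_prop = 755/181000000 = 0.00417127 ms.
Pipeline fill: first packet needs 3·t_tx to clear all hops; remaining 122 packets each add one t_tx.
Total = (3+123-1)·t_tx + 3·t_prop = 125·0.190476 + 3·0.00417127 = 23.8 ms.

23.8 ms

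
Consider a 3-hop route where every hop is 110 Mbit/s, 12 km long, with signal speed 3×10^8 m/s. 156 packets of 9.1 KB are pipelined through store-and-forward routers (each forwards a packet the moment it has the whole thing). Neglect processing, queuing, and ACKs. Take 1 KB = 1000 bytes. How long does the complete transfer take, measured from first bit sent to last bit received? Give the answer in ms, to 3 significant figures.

Per-hop transmission t_tx = L/R = 72800/110000000 = 0.661818 ms.
Per-hop propagation t_prop = 12000/300000000 = 0.04 ms.
Pipeline fill: first packet needs 3·t_tx to clear all hops; remaining 155 packets each add one t_tx.
Total = (3+156-1)·t_tx + 3·t_prop = 158·0.661818 + 3·0.04 = 105 ms.

105 ms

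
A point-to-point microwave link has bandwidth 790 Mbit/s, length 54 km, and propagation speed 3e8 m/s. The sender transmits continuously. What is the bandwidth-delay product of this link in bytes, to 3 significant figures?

Propagation delay = 54000 / 300000000 = 0.00018 s.
BDP = R × t_prop = 790000000 × 0.00018 = 142200 bits.
In bytes: 142200/8 = 17800 bytes.

17800 bytes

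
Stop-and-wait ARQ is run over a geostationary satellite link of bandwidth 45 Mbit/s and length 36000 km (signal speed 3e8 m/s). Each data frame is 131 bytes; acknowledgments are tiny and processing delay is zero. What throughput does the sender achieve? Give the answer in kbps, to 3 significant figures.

4.37 kbps

t_tx = L/R = 1048/45000000 = 2.32889e-05 s.
t_prop = 36000000/300000000 = 0.12 s; RTT = 0.24 s.
Cycle = t_tx + RTT = 0.240023 s.
Throughput = L / cycle = 1048 / 0.240023 = 4.37 kbps.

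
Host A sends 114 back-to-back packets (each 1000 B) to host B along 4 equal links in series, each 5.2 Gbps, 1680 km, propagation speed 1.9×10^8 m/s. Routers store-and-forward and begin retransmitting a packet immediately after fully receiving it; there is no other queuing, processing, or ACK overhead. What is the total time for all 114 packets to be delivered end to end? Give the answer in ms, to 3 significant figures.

Per-hop transmission t_tx = L/R = 8000/5200000000 = 0.00153846 ms.
Per-hop propagation t_prop = 1680000/190000000 = 8.84211 ms.
Pipeline fill: first packet needs 4·t_tx to clear all hops; remaining 113 packets each add one t_tx.
Total = (4+114-1)·t_tx + 4·t_prop = 117·0.00153846 + 4·8.84211 = 35.5 ms.

35.5 ms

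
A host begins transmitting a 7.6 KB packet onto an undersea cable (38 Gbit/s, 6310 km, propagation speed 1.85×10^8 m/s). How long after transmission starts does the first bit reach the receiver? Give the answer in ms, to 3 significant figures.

34.1 ms

First bit experiences only propagation delay: d/s = 6310000/185000000 = 34.1 ms.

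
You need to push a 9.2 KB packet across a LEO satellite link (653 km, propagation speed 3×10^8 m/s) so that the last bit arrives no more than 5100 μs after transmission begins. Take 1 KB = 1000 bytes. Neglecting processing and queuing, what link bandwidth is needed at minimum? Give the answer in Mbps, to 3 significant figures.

25.2 Mbps

L = 73600 bits.
Propagation delay = 653000 / 300000000 = 2176.67 μs.
Transmission budget = 5100 − 2176.67 = 2923.33 μs.
R ≥ L / t_tx = 73600 bits / 0.00292333 s = 25.2 Mbps.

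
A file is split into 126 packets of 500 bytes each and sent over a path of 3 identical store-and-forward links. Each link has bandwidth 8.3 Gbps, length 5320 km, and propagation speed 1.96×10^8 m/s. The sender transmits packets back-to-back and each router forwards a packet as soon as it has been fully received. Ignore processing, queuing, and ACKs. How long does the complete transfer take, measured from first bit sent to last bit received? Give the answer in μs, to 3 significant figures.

81500 μs

Per-hop transmission t_tx = L/R = 4000/8.3e+09 = 0.481928 μs.
Per-hop propagation t_prop = 5320000/196000000 = 27142.9 μs.
Pipeline fill: first packet needs 3·t_tx to clear all hops; remaining 125 packets each add one t_tx.
Total = (3+126-1)·t_tx + 3·t_prop = 128·0.481928 + 3·27142.9 = 81500 μs.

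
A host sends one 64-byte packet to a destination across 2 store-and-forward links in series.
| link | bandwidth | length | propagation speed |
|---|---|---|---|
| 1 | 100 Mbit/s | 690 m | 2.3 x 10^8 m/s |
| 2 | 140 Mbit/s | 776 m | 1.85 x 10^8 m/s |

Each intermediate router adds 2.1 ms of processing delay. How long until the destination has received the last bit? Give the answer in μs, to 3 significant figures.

2120 μs

L = 64 × 8 = 512 bits.
Transmission delays (L/R per hop): 5.12, 3.65714 μs; sum = 8.77714 μs.
Propagation delays (d/s per hop): 3, 4.19459 μs; sum = 7.19459 μs.
Processing at 1 router(s): 1 × 2.1 ms = 2100 μs.
End-to-end = 2120 μs.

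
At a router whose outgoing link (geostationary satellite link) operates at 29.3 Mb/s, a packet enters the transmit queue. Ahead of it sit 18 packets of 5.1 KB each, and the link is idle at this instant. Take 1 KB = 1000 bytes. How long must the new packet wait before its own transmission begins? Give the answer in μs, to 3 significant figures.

25100 μs

Each queued packet: L/R = 40800/29300000 = 1392.49 μs.
18 queued → 25064.8 μs.
Queuing delay = 25100 μs.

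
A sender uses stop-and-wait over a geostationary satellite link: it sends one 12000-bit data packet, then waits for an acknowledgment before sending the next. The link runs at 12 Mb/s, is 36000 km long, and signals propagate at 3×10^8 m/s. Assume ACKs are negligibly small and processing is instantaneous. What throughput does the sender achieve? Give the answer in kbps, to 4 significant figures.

49.79 kbps

t_tx = L/R = 12000/12000000 = 0.001 s.
t_prop = 36000000/300000000 = 0.12 s; RTT = 0.24 s.
Cycle = t_tx + RTT = 0.241 s.
Throughput = L / cycle = 12000 / 0.241 = 49.79 kbps.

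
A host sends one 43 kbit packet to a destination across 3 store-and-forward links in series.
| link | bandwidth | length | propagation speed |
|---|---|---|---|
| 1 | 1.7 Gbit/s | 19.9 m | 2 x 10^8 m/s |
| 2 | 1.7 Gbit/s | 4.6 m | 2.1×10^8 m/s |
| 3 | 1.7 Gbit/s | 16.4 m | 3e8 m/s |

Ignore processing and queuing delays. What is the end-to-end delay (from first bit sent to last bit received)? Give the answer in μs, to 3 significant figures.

L = 43000 bits.
Transmission delay per hop = L/R = 43000/1700000000 = 25.2941 μs; 3 hops → 75.8824 μs.
Propagation delays (d/s per hop): 0.0995, 0.0219048, 0.0546667 μs; sum = 0.176071 μs.
End-to-end = 76.1 μs.

76.1 μs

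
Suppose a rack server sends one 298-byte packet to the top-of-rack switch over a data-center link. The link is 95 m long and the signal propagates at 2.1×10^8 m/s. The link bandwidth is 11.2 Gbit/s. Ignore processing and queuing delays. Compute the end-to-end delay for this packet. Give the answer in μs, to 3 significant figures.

0.665 μs

L = 298 × 8 = 2384 bits.
Transmission delay = L/R = 2384 / 11200000000 = 0.212857 μs.
Propagation delay = d/s = 95 m / 210000000 m/s = 0.452381 μs.
Total = 0.665 μs.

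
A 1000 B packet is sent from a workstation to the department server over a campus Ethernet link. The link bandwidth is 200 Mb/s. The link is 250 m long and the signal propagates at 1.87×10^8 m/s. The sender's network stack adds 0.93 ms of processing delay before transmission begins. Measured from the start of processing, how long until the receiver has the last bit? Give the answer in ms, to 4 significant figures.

0.9713 ms

L = 1000 × 8 = 8000 bits.
Transmission delay = L/R = 8000 / 200000000 = 0.04 ms.
Propagation delay = d/s = 250 m / 187000000 m/s = 0.0013369 ms.
Plus processing delay 0.93 ms = 0.93 ms.
Total = 0.9713 ms.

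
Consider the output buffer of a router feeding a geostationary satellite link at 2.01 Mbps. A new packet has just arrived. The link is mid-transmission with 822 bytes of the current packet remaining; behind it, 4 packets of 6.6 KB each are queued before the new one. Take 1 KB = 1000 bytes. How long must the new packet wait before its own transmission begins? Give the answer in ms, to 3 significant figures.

Each queued packet: L/R = 52800/2.01e+06 = 26.2687 ms.
4 queued → 105.075 ms.
Plus remaining 6576 bits of current packet: 3.27164 ms.
Queuing delay = 108 ms.

108 ms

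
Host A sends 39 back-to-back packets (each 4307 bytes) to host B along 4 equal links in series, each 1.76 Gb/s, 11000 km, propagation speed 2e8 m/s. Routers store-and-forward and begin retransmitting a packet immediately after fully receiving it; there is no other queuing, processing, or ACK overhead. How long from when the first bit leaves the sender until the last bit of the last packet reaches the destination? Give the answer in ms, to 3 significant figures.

221 ms

Per-hop transmission t_tx = L/R = 34456/1760000000 = 0.0195773 ms.
Per-hop propagation t_prop = 11000000/200000000 = 55 ms.
Pipeline fill: first packet needs 4·t_tx to clear all hops; remaining 38 packets each add one t_tx.
Total = (4+39-1)·t_tx + 4·t_prop = 42·0.0195773 + 4·55 = 221 ms.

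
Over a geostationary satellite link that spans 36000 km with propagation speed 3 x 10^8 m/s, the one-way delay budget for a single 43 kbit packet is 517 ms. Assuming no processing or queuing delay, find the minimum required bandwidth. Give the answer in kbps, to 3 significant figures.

108 kbps

Propagation delay = 36000000 / 300000000 = 120 ms.
Transmission budget = 517 − 120 = 397 ms.
R ≥ L / t_tx = 43000 bits / 0.397 s = 108 kbps.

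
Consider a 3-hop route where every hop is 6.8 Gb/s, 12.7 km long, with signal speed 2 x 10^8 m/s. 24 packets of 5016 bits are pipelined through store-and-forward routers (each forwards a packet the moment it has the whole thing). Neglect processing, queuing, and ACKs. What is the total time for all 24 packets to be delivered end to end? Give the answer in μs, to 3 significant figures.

210 μs

Per-hop transmission t_tx = L/R = 5016/6800000000 = 0.737647 μs.
Per-hop propagation t_prop = 12700/200000000 = 63.5 μs.
Pipeline fill: first packet needs 3·t_tx to clear all hops; remaining 23 packets each add one t_tx.
Total = (3+24-1)·t_tx + 3·t_prop = 26·0.737647 + 3·63.5 = 210 μs.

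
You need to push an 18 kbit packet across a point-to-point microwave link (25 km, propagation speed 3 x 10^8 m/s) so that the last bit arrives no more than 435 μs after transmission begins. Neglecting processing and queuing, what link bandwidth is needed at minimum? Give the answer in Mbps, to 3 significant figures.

51.2 Mbps

Propagation delay = 25000 / 300000000 = 83.3333 μs.
Transmission budget = 435 − 83.3333 = 351.667 μs.
R ≥ L / t_tx = 18000 bits / 0.000351667 s = 51.2 Mbps.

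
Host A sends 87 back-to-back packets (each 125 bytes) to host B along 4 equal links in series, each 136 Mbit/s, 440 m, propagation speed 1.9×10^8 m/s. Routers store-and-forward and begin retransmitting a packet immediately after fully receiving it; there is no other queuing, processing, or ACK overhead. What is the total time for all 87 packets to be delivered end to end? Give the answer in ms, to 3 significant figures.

Per-hop transmission t_tx = L/R = 1000/136000000 = 0.00735294 ms.
Per-hop propagation t_prop = 440/190000000 = 0.00231579 ms.
Pipeline fill: first packet needs 4·t_tx to clear all hops; remaining 86 packets each add one t_tx.
Total = (4+87-1)·t_tx + 4·t_prop = 90·0.00735294 + 4·0.00231579 = 0.671 ms.

0.671 ms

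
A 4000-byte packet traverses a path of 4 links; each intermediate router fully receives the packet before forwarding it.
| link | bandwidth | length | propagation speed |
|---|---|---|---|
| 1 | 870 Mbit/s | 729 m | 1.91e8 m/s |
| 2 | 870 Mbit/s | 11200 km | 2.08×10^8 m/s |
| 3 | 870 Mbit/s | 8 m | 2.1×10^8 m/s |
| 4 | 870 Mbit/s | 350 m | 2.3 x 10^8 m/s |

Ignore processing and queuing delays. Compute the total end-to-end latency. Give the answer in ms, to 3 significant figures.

54.0 ms

L = 4000 × 8 = 32000 bits.
Transmission delay per hop = L/R = 32000/870000000 = 0.0367816 ms; 4 hops → 0.147126 ms.
Propagation delays (d/s per hop): 0.00381675, 53.8462, 3.80952e-05, 0.00152174 ms; sum = 53.8515 ms.
End-to-end = 54.0 ms.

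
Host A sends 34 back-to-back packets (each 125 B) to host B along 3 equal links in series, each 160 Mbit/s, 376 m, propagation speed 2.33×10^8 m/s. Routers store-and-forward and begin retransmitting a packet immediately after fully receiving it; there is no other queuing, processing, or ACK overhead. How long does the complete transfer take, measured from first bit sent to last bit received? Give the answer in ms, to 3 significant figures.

0.230 ms

Per-hop transmission t_tx = L/R = 1000/160000000 = 0.00625 ms.
Per-hop propagation t_prop = 376/233000000 = 0.00161373 ms.
Pipeline fill: first packet needs 3·t_tx to clear all hops; remaining 33 packets each add one t_tx.
Total = (3+34-1)·t_tx + 3·t_prop = 36·0.00625 + 3·0.00161373 = 0.230 ms.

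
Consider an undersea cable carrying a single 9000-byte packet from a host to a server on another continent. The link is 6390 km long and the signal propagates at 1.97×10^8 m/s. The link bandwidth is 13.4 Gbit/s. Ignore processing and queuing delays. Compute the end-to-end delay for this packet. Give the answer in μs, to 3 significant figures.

L = 9000 × 8 = 72000 bits.
Transmission delay = L/R = 72000 / 13400000000 = 5.37313 μs.
Propagation delay = d/s = 6390000 m / 197000000 m/s = 32436.5 μs.
Total = 32400 μs.

32400 μs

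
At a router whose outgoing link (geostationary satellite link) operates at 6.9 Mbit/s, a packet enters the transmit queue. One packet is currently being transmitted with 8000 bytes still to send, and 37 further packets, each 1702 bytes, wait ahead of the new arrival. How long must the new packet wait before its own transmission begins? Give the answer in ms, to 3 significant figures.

82.3 ms

Each queued packet: L/R = 13616/6900000 = 1.97333 ms.
37 queued → 73.0133 ms.
Plus remaining 64000 bits of current packet: 9.27536 ms.
Queuing delay = 82.3 ms.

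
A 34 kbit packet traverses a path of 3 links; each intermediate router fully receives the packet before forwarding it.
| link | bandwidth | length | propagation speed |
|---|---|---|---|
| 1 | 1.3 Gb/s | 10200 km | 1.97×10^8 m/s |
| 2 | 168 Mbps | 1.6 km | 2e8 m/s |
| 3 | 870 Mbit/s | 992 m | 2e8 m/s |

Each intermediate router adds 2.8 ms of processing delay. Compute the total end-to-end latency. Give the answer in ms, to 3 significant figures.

57.7 ms

L = 34000 bits.
Transmission delays (L/R per hop): 0.0261538, 0.202381, 0.0390805 ms; sum = 0.267615 ms.
Propagation delays (d/s per hop): 51.7766, 0.008, 0.00496 ms; sum = 51.7896 ms.
Processing at 2 router(s): 2 × 2.8 ms = 5.6 ms.
End-to-end = 57.7 ms.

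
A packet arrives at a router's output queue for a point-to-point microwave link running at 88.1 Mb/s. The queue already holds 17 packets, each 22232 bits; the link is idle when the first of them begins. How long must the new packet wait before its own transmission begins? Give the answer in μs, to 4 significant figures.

4290 μs

Each queued packet: L/R = 22232/88100000 = 252.35 μs.
17 queued → 4289.94 μs.
Queuing delay = 4290 μs.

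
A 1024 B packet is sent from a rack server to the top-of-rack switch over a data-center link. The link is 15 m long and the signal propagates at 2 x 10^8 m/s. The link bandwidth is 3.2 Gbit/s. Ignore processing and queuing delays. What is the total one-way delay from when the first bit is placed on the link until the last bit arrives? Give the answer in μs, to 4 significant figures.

2.635 μs

L = 1024 × 8 = 8192 bits.
Transmission delay = L/R = 8192 / 3200000000 = 2.56 μs.
Propagation delay = d/s = 15 m / 200000000 m/s = 0.075 μs.
Total = 2.635 μs.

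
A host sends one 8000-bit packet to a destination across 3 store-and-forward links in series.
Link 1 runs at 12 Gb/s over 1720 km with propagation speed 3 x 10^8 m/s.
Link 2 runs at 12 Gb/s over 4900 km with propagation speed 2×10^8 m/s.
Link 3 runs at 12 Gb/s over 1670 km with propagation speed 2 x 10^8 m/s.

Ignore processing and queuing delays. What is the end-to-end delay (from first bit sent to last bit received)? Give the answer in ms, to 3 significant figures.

38.6 ms

Transmission delay per hop = L/R = 8000/12000000000 = 0.000666667 ms; 3 hops → 0.002 ms.
Propagation delays (d/s per hop): 5.73333, 24.5, 8.35 ms; sum = 38.5833 ms.
End-to-end = 38.6 ms.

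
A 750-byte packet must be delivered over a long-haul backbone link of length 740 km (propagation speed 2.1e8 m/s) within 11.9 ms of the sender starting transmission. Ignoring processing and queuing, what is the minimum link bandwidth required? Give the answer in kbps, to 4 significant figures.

716.3 kbps

L = 6000 bits.
Propagation delay = 740000 / 210000000 = 3.52381 ms.
Transmission budget = 11.9 − 3.52381 = 8.37619 ms.
R ≥ L / t_tx = 6000 bits / 0.00837619 s = 716.3 kbps.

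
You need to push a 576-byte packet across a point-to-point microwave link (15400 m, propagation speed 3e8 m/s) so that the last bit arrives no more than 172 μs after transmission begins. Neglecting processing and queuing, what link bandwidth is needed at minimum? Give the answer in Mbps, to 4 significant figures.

38.19 Mbps

L = 4608 bits.
Propagation delay = 15400 / 300000000 = 51.3333 μs.
Transmission budget = 172 − 51.3333 = 120.667 μs.
R ≥ L / t_tx = 4608 bits / 0.000120667 s = 38.19 Mbps.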